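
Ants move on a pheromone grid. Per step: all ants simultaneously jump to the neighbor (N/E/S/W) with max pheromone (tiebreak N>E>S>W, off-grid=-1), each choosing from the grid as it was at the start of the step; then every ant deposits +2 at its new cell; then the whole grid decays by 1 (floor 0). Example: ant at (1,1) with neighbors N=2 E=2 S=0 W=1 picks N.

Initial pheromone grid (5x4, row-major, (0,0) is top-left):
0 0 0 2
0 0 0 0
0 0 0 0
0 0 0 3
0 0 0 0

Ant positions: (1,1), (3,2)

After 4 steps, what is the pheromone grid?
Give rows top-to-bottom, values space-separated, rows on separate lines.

After step 1: ants at (0,1),(3,3)
  0 1 0 1
  0 0 0 0
  0 0 0 0
  0 0 0 4
  0 0 0 0
After step 2: ants at (0,2),(2,3)
  0 0 1 0
  0 0 0 0
  0 0 0 1
  0 0 0 3
  0 0 0 0
After step 3: ants at (0,3),(3,3)
  0 0 0 1
  0 0 0 0
  0 0 0 0
  0 0 0 4
  0 0 0 0
After step 4: ants at (1,3),(2,3)
  0 0 0 0
  0 0 0 1
  0 0 0 1
  0 0 0 3
  0 0 0 0

0 0 0 0
0 0 0 1
0 0 0 1
0 0 0 3
0 0 0 0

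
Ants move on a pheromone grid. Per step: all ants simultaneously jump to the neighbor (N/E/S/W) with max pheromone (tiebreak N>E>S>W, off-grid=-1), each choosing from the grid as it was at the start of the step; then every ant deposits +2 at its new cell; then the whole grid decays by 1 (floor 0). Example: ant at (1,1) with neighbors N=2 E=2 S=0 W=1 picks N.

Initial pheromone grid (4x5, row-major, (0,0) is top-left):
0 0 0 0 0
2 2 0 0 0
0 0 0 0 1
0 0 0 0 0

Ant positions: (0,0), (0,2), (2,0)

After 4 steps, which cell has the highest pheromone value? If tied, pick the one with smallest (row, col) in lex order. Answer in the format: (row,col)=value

Answer: (1,0)=6

Derivation:
Step 1: ant0:(0,0)->S->(1,0) | ant1:(0,2)->E->(0,3) | ant2:(2,0)->N->(1,0)
  grid max=5 at (1,0)
Step 2: ant0:(1,0)->E->(1,1) | ant1:(0,3)->E->(0,4) | ant2:(1,0)->E->(1,1)
  grid max=4 at (1,0)
Step 3: ant0:(1,1)->W->(1,0) | ant1:(0,4)->S->(1,4) | ant2:(1,1)->W->(1,0)
  grid max=7 at (1,0)
Step 4: ant0:(1,0)->E->(1,1) | ant1:(1,4)->N->(0,4) | ant2:(1,0)->E->(1,1)
  grid max=6 at (1,0)
Final grid:
  0 0 0 0 1
  6 6 0 0 0
  0 0 0 0 0
  0 0 0 0 0
Max pheromone 6 at (1,0)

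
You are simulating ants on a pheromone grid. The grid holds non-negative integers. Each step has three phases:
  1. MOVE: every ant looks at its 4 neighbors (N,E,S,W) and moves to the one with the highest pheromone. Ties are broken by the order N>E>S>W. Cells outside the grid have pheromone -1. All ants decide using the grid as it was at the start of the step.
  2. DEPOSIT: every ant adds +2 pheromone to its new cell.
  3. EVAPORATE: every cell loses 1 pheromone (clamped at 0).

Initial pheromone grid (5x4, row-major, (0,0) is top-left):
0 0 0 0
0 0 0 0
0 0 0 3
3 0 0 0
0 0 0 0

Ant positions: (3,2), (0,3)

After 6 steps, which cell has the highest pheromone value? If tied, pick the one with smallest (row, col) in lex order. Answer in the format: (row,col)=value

Step 1: ant0:(3,2)->N->(2,2) | ant1:(0,3)->S->(1,3)
  grid max=2 at (2,3)
Step 2: ant0:(2,2)->E->(2,3) | ant1:(1,3)->S->(2,3)
  grid max=5 at (2,3)
Step 3: ant0:(2,3)->N->(1,3) | ant1:(2,3)->N->(1,3)
  grid max=4 at (2,3)
Step 4: ant0:(1,3)->S->(2,3) | ant1:(1,3)->S->(2,3)
  grid max=7 at (2,3)
Step 5: ant0:(2,3)->N->(1,3) | ant1:(2,3)->N->(1,3)
  grid max=6 at (2,3)
Step 6: ant0:(1,3)->S->(2,3) | ant1:(1,3)->S->(2,3)
  grid max=9 at (2,3)
Final grid:
  0 0 0 0
  0 0 0 4
  0 0 0 9
  0 0 0 0
  0 0 0 0
Max pheromone 9 at (2,3)

Answer: (2,3)=9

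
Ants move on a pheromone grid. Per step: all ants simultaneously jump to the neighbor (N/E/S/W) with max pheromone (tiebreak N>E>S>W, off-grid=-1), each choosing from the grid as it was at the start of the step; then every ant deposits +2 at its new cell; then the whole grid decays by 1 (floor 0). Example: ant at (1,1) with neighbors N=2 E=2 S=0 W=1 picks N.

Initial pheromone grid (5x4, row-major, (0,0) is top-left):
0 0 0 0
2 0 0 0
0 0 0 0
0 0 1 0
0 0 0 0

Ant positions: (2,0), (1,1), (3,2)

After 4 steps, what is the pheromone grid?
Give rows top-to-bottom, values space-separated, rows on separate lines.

After step 1: ants at (1,0),(1,0),(2,2)
  0 0 0 0
  5 0 0 0
  0 0 1 0
  0 0 0 0
  0 0 0 0
After step 2: ants at (0,0),(0,0),(1,2)
  3 0 0 0
  4 0 1 0
  0 0 0 0
  0 0 0 0
  0 0 0 0
After step 3: ants at (1,0),(1,0),(0,2)
  2 0 1 0
  7 0 0 0
  0 0 0 0
  0 0 0 0
  0 0 0 0
After step 4: ants at (0,0),(0,0),(0,3)
  5 0 0 1
  6 0 0 0
  0 0 0 0
  0 0 0 0
  0 0 0 0

5 0 0 1
6 0 0 0
0 0 0 0
0 0 0 0
0 0 0 0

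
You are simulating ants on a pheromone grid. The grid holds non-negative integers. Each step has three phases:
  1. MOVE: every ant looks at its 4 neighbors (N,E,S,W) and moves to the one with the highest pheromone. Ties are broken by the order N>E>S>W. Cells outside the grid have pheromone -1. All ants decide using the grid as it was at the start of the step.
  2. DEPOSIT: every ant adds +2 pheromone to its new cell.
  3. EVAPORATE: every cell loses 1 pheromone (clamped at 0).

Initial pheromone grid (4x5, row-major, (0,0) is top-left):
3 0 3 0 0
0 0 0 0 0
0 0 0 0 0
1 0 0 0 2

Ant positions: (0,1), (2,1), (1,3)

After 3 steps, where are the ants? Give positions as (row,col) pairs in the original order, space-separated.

Step 1: ant0:(0,1)->E->(0,2) | ant1:(2,1)->N->(1,1) | ant2:(1,3)->N->(0,3)
  grid max=4 at (0,2)
Step 2: ant0:(0,2)->E->(0,3) | ant1:(1,1)->N->(0,1) | ant2:(0,3)->W->(0,2)
  grid max=5 at (0,2)
Step 3: ant0:(0,3)->W->(0,2) | ant1:(0,1)->E->(0,2) | ant2:(0,2)->E->(0,3)
  grid max=8 at (0,2)

(0,2) (0,2) (0,3)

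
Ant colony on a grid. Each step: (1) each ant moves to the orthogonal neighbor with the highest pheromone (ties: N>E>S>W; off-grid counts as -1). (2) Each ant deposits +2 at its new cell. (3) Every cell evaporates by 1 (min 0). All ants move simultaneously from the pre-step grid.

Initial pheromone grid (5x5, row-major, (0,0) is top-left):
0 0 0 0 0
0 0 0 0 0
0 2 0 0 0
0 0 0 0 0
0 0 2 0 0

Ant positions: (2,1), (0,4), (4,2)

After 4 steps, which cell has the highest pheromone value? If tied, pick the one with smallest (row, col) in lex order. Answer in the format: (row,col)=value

Step 1: ant0:(2,1)->N->(1,1) | ant1:(0,4)->S->(1,4) | ant2:(4,2)->N->(3,2)
  grid max=1 at (1,1)
Step 2: ant0:(1,1)->S->(2,1) | ant1:(1,4)->N->(0,4) | ant2:(3,2)->S->(4,2)
  grid max=2 at (2,1)
Step 3: ant0:(2,1)->N->(1,1) | ant1:(0,4)->S->(1,4) | ant2:(4,2)->N->(3,2)
  grid max=1 at (1,1)
Step 4: ant0:(1,1)->S->(2,1) | ant1:(1,4)->N->(0,4) | ant2:(3,2)->S->(4,2)
  grid max=2 at (2,1)
Final grid:
  0 0 0 0 1
  0 0 0 0 0
  0 2 0 0 0
  0 0 0 0 0
  0 0 2 0 0
Max pheromone 2 at (2,1)

Answer: (2,1)=2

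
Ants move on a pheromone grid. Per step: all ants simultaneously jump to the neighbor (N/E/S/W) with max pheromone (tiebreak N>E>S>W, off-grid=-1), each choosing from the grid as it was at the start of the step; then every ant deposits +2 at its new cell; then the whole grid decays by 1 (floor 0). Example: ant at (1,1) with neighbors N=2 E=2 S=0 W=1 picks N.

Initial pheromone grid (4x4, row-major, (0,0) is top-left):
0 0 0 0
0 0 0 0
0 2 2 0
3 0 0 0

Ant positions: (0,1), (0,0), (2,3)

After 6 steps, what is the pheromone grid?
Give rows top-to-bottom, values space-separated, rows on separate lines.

After step 1: ants at (0,2),(0,1),(2,2)
  0 1 1 0
  0 0 0 0
  0 1 3 0
  2 0 0 0
After step 2: ants at (0,1),(0,2),(2,1)
  0 2 2 0
  0 0 0 0
  0 2 2 0
  1 0 0 0
After step 3: ants at (0,2),(0,1),(2,2)
  0 3 3 0
  0 0 0 0
  0 1 3 0
  0 0 0 0
After step 4: ants at (0,1),(0,2),(2,1)
  0 4 4 0
  0 0 0 0
  0 2 2 0
  0 0 0 0
After step 5: ants at (0,2),(0,1),(2,2)
  0 5 5 0
  0 0 0 0
  0 1 3 0
  0 0 0 0
After step 6: ants at (0,1),(0,2),(2,1)
  0 6 6 0
  0 0 0 0
  0 2 2 0
  0 0 0 0

0 6 6 0
0 0 0 0
0 2 2 0
0 0 0 0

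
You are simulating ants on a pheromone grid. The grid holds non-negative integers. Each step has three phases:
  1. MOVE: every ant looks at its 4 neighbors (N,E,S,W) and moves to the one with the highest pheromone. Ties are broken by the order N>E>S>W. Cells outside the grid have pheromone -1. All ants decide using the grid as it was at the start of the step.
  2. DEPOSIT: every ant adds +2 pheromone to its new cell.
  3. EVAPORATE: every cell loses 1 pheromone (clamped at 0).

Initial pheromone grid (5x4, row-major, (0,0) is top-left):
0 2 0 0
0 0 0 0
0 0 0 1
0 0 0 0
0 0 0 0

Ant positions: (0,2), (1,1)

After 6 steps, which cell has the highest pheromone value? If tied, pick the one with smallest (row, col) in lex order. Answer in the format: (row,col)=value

Answer: (0,1)=8

Derivation:
Step 1: ant0:(0,2)->W->(0,1) | ant1:(1,1)->N->(0,1)
  grid max=5 at (0,1)
Step 2: ant0:(0,1)->E->(0,2) | ant1:(0,1)->E->(0,2)
  grid max=4 at (0,1)
Step 3: ant0:(0,2)->W->(0,1) | ant1:(0,2)->W->(0,1)
  grid max=7 at (0,1)
Step 4: ant0:(0,1)->E->(0,2) | ant1:(0,1)->E->(0,2)
  grid max=6 at (0,1)
Step 5: ant0:(0,2)->W->(0,1) | ant1:(0,2)->W->(0,1)
  grid max=9 at (0,1)
Step 6: ant0:(0,1)->E->(0,2) | ant1:(0,1)->E->(0,2)
  grid max=8 at (0,1)
Final grid:
  0 8 7 0
  0 0 0 0
  0 0 0 0
  0 0 0 0
  0 0 0 0
Max pheromone 8 at (0,1)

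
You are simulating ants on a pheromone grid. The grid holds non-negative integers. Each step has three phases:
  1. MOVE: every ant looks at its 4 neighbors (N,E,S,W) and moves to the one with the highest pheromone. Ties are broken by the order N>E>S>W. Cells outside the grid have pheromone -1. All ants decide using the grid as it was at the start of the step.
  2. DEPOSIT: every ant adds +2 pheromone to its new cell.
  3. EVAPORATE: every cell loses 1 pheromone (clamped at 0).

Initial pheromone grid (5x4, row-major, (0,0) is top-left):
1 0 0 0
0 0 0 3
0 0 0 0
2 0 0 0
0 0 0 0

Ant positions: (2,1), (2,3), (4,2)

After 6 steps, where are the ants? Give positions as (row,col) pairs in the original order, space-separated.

Step 1: ant0:(2,1)->N->(1,1) | ant1:(2,3)->N->(1,3) | ant2:(4,2)->N->(3,2)
  grid max=4 at (1,3)
Step 2: ant0:(1,1)->N->(0,1) | ant1:(1,3)->N->(0,3) | ant2:(3,2)->N->(2,2)
  grid max=3 at (1,3)
Step 3: ant0:(0,1)->E->(0,2) | ant1:(0,3)->S->(1,3) | ant2:(2,2)->N->(1,2)
  grid max=4 at (1,3)
Step 4: ant0:(0,2)->S->(1,2) | ant1:(1,3)->W->(1,2) | ant2:(1,2)->E->(1,3)
  grid max=5 at (1,3)
Step 5: ant0:(1,2)->E->(1,3) | ant1:(1,2)->E->(1,3) | ant2:(1,3)->W->(1,2)
  grid max=8 at (1,3)
Step 6: ant0:(1,3)->W->(1,2) | ant1:(1,3)->W->(1,2) | ant2:(1,2)->E->(1,3)
  grid max=9 at (1,3)

(1,2) (1,2) (1,3)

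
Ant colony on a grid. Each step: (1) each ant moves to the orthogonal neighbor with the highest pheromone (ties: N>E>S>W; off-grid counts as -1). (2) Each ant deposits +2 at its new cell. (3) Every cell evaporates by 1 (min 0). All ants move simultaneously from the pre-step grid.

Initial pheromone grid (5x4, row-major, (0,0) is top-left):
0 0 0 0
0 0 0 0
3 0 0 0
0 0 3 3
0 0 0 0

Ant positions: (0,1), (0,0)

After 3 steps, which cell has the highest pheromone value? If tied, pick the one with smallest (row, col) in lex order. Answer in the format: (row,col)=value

Answer: (0,1)=3

Derivation:
Step 1: ant0:(0,1)->E->(0,2) | ant1:(0,0)->E->(0,1)
  grid max=2 at (2,0)
Step 2: ant0:(0,2)->W->(0,1) | ant1:(0,1)->E->(0,2)
  grid max=2 at (0,1)
Step 3: ant0:(0,1)->E->(0,2) | ant1:(0,2)->W->(0,1)
  grid max=3 at (0,1)
Final grid:
  0 3 3 0
  0 0 0 0
  0 0 0 0
  0 0 0 0
  0 0 0 0
Max pheromone 3 at (0,1)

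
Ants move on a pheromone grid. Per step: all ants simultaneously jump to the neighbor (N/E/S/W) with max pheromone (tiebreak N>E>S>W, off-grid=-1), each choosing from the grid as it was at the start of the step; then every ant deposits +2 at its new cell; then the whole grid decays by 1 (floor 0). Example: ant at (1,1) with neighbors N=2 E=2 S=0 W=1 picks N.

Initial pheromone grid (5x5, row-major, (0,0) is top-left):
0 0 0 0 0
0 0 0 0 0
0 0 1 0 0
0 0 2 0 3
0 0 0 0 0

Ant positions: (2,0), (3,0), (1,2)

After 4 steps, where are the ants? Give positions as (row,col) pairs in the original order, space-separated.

Step 1: ant0:(2,0)->N->(1,0) | ant1:(3,0)->N->(2,0) | ant2:(1,2)->S->(2,2)
  grid max=2 at (2,2)
Step 2: ant0:(1,0)->S->(2,0) | ant1:(2,0)->N->(1,0) | ant2:(2,2)->S->(3,2)
  grid max=2 at (1,0)
Step 3: ant0:(2,0)->N->(1,0) | ant1:(1,0)->S->(2,0) | ant2:(3,2)->N->(2,2)
  grid max=3 at (1,0)
Step 4: ant0:(1,0)->S->(2,0) | ant1:(2,0)->N->(1,0) | ant2:(2,2)->S->(3,2)
  grid max=4 at (1,0)

(2,0) (1,0) (3,2)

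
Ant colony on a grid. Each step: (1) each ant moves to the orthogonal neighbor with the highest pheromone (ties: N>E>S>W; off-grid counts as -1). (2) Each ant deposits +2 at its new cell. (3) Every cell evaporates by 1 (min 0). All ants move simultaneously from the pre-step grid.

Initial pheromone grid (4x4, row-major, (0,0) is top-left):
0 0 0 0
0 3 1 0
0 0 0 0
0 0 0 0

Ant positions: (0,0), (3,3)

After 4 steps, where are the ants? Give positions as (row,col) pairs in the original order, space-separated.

Step 1: ant0:(0,0)->E->(0,1) | ant1:(3,3)->N->(2,3)
  grid max=2 at (1,1)
Step 2: ant0:(0,1)->S->(1,1) | ant1:(2,3)->N->(1,3)
  grid max=3 at (1,1)
Step 3: ant0:(1,1)->N->(0,1) | ant1:(1,3)->N->(0,3)
  grid max=2 at (1,1)
Step 4: ant0:(0,1)->S->(1,1) | ant1:(0,3)->S->(1,3)
  grid max=3 at (1,1)

(1,1) (1,3)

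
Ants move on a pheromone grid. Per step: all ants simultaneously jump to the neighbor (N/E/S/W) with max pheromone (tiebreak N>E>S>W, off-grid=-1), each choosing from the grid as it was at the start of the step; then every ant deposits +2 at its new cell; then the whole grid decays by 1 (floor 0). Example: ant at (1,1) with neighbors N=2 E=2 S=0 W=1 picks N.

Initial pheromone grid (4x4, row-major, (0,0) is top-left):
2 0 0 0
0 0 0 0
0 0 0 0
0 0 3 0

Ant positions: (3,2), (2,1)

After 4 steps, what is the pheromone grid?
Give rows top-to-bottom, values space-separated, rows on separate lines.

After step 1: ants at (2,2),(1,1)
  1 0 0 0
  0 1 0 0
  0 0 1 0
  0 0 2 0
After step 2: ants at (3,2),(0,1)
  0 1 0 0
  0 0 0 0
  0 0 0 0
  0 0 3 0
After step 3: ants at (2,2),(0,2)
  0 0 1 0
  0 0 0 0
  0 0 1 0
  0 0 2 0
After step 4: ants at (3,2),(0,3)
  0 0 0 1
  0 0 0 0
  0 0 0 0
  0 0 3 0

0 0 0 1
0 0 0 0
0 0 0 0
0 0 3 0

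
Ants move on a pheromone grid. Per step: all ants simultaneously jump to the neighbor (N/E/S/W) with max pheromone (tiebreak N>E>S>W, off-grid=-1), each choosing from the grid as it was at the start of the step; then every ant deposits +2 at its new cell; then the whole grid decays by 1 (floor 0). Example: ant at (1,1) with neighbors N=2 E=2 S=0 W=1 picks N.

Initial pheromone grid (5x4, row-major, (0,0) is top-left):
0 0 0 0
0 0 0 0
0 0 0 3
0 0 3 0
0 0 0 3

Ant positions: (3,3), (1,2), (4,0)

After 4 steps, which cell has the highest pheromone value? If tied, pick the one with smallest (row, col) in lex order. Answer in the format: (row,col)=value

Step 1: ant0:(3,3)->N->(2,3) | ant1:(1,2)->N->(0,2) | ant2:(4,0)->N->(3,0)
  grid max=4 at (2,3)
Step 2: ant0:(2,3)->N->(1,3) | ant1:(0,2)->E->(0,3) | ant2:(3,0)->N->(2,0)
  grid max=3 at (2,3)
Step 3: ant0:(1,3)->S->(2,3) | ant1:(0,3)->S->(1,3) | ant2:(2,0)->N->(1,0)
  grid max=4 at (2,3)
Step 4: ant0:(2,3)->N->(1,3) | ant1:(1,3)->S->(2,3) | ant2:(1,0)->N->(0,0)
  grid max=5 at (2,3)
Final grid:
  1 0 0 0
  0 0 0 3
  0 0 0 5
  0 0 0 0
  0 0 0 0
Max pheromone 5 at (2,3)

Answer: (2,3)=5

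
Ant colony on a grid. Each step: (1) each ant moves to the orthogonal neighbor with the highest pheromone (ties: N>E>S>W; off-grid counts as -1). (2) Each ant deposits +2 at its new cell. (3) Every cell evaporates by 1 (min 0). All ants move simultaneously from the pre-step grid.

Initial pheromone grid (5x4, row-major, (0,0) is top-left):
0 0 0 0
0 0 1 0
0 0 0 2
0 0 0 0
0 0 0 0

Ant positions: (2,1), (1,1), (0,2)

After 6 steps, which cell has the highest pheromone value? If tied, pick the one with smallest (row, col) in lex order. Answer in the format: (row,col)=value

Answer: (1,2)=13

Derivation:
Step 1: ant0:(2,1)->N->(1,1) | ant1:(1,1)->E->(1,2) | ant2:(0,2)->S->(1,2)
  grid max=4 at (1,2)
Step 2: ant0:(1,1)->E->(1,2) | ant1:(1,2)->W->(1,1) | ant2:(1,2)->W->(1,1)
  grid max=5 at (1,2)
Step 3: ant0:(1,2)->W->(1,1) | ant1:(1,1)->E->(1,2) | ant2:(1,1)->E->(1,2)
  grid max=8 at (1,2)
Step 4: ant0:(1,1)->E->(1,2) | ant1:(1,2)->W->(1,1) | ant2:(1,2)->W->(1,1)
  grid max=9 at (1,2)
Step 5: ant0:(1,2)->W->(1,1) | ant1:(1,1)->E->(1,2) | ant2:(1,1)->E->(1,2)
  grid max=12 at (1,2)
Step 6: ant0:(1,1)->E->(1,2) | ant1:(1,2)->W->(1,1) | ant2:(1,2)->W->(1,1)
  grid max=13 at (1,2)
Final grid:
  0 0 0 0
  0 12 13 0
  0 0 0 0
  0 0 0 0
  0 0 0 0
Max pheromone 13 at (1,2)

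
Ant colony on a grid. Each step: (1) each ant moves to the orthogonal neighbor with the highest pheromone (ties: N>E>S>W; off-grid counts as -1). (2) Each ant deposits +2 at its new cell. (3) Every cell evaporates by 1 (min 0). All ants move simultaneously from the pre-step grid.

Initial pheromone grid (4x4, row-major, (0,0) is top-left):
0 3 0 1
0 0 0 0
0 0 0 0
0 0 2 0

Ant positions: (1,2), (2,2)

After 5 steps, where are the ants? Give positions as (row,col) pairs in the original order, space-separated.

Step 1: ant0:(1,2)->N->(0,2) | ant1:(2,2)->S->(3,2)
  grid max=3 at (3,2)
Step 2: ant0:(0,2)->W->(0,1) | ant1:(3,2)->N->(2,2)
  grid max=3 at (0,1)
Step 3: ant0:(0,1)->E->(0,2) | ant1:(2,2)->S->(3,2)
  grid max=3 at (3,2)
Step 4: ant0:(0,2)->W->(0,1) | ant1:(3,2)->N->(2,2)
  grid max=3 at (0,1)
Step 5: ant0:(0,1)->E->(0,2) | ant1:(2,2)->S->(3,2)
  grid max=3 at (3,2)

(0,2) (3,2)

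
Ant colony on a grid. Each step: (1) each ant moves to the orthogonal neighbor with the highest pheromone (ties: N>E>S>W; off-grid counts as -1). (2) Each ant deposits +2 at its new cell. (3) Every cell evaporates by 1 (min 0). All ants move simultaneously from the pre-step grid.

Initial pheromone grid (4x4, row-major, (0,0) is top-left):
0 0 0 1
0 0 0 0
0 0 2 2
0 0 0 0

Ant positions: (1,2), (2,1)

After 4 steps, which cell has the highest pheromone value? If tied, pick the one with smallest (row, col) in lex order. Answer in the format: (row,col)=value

Answer: (2,2)=6

Derivation:
Step 1: ant0:(1,2)->S->(2,2) | ant1:(2,1)->E->(2,2)
  grid max=5 at (2,2)
Step 2: ant0:(2,2)->E->(2,3) | ant1:(2,2)->E->(2,3)
  grid max=4 at (2,2)
Step 3: ant0:(2,3)->W->(2,2) | ant1:(2,3)->W->(2,2)
  grid max=7 at (2,2)
Step 4: ant0:(2,2)->E->(2,3) | ant1:(2,2)->E->(2,3)
  grid max=6 at (2,2)
Final grid:
  0 0 0 0
  0 0 0 0
  0 0 6 6
  0 0 0 0
Max pheromone 6 at (2,2)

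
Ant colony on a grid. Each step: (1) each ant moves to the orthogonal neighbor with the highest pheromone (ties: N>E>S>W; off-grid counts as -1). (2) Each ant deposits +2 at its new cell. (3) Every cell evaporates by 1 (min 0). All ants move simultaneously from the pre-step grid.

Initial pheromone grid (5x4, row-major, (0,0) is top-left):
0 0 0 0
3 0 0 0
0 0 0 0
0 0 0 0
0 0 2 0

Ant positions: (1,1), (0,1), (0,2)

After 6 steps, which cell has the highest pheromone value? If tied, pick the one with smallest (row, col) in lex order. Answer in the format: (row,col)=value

Step 1: ant0:(1,1)->W->(1,0) | ant1:(0,1)->E->(0,2) | ant2:(0,2)->E->(0,3)
  grid max=4 at (1,0)
Step 2: ant0:(1,0)->N->(0,0) | ant1:(0,2)->E->(0,3) | ant2:(0,3)->W->(0,2)
  grid max=3 at (1,0)
Step 3: ant0:(0,0)->S->(1,0) | ant1:(0,3)->W->(0,2) | ant2:(0,2)->E->(0,3)
  grid max=4 at (1,0)
Step 4: ant0:(1,0)->N->(0,0) | ant1:(0,2)->E->(0,3) | ant2:(0,3)->W->(0,2)
  grid max=4 at (0,2)
Step 5: ant0:(0,0)->S->(1,0) | ant1:(0,3)->W->(0,2) | ant2:(0,2)->E->(0,3)
  grid max=5 at (0,2)
Step 6: ant0:(1,0)->N->(0,0) | ant1:(0,2)->E->(0,3) | ant2:(0,3)->W->(0,2)
  grid max=6 at (0,2)
Final grid:
  1 0 6 6
  3 0 0 0
  0 0 0 0
  0 0 0 0
  0 0 0 0
Max pheromone 6 at (0,2)

Answer: (0,2)=6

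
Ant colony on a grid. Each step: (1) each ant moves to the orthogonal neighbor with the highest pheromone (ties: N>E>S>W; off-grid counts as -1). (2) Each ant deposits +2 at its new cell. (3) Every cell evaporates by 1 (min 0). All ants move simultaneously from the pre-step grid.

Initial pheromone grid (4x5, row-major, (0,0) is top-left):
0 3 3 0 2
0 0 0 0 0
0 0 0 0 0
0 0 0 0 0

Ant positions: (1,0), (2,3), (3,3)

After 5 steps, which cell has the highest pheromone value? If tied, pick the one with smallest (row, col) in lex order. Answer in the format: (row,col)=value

Answer: (1,3)=5

Derivation:
Step 1: ant0:(1,0)->N->(0,0) | ant1:(2,3)->N->(1,3) | ant2:(3,3)->N->(2,3)
  grid max=2 at (0,1)
Step 2: ant0:(0,0)->E->(0,1) | ant1:(1,3)->S->(2,3) | ant2:(2,3)->N->(1,3)
  grid max=3 at (0,1)
Step 3: ant0:(0,1)->E->(0,2) | ant1:(2,3)->N->(1,3) | ant2:(1,3)->S->(2,3)
  grid max=3 at (1,3)
Step 4: ant0:(0,2)->W->(0,1) | ant1:(1,3)->S->(2,3) | ant2:(2,3)->N->(1,3)
  grid max=4 at (1,3)
Step 5: ant0:(0,1)->E->(0,2) | ant1:(2,3)->N->(1,3) | ant2:(1,3)->S->(2,3)
  grid max=5 at (1,3)
Final grid:
  0 2 2 0 0
  0 0 0 5 0
  0 0 0 5 0
  0 0 0 0 0
Max pheromone 5 at (1,3)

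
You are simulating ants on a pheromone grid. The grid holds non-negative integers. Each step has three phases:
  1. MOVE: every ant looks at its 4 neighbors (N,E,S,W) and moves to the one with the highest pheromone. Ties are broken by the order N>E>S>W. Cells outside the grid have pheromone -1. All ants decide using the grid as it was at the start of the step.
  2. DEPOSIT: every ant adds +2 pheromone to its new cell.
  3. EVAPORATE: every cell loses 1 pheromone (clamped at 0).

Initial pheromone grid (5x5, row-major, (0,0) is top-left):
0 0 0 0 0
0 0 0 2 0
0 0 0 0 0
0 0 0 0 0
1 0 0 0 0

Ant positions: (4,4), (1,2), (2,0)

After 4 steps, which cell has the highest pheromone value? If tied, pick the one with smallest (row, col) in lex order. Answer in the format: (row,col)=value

Answer: (1,3)=4

Derivation:
Step 1: ant0:(4,4)->N->(3,4) | ant1:(1,2)->E->(1,3) | ant2:(2,0)->N->(1,0)
  grid max=3 at (1,3)
Step 2: ant0:(3,4)->N->(2,4) | ant1:(1,3)->N->(0,3) | ant2:(1,0)->N->(0,0)
  grid max=2 at (1,3)
Step 3: ant0:(2,4)->N->(1,4) | ant1:(0,3)->S->(1,3) | ant2:(0,0)->E->(0,1)
  grid max=3 at (1,3)
Step 4: ant0:(1,4)->W->(1,3) | ant1:(1,3)->E->(1,4) | ant2:(0,1)->E->(0,2)
  grid max=4 at (1,3)
Final grid:
  0 0 1 0 0
  0 0 0 4 2
  0 0 0 0 0
  0 0 0 0 0
  0 0 0 0 0
Max pheromone 4 at (1,3)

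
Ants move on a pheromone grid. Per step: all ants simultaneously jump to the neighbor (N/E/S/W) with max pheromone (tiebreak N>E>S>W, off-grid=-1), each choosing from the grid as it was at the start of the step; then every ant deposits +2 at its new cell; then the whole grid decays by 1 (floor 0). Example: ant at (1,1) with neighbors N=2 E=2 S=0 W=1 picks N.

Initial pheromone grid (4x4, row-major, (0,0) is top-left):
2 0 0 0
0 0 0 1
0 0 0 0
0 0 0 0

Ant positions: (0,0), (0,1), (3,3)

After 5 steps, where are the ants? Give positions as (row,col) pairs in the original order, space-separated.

Step 1: ant0:(0,0)->E->(0,1) | ant1:(0,1)->W->(0,0) | ant2:(3,3)->N->(2,3)
  grid max=3 at (0,0)
Step 2: ant0:(0,1)->W->(0,0) | ant1:(0,0)->E->(0,1) | ant2:(2,3)->N->(1,3)
  grid max=4 at (0,0)
Step 3: ant0:(0,0)->E->(0,1) | ant1:(0,1)->W->(0,0) | ant2:(1,3)->N->(0,3)
  grid max=5 at (0,0)
Step 4: ant0:(0,1)->W->(0,0) | ant1:(0,0)->E->(0,1) | ant2:(0,3)->S->(1,3)
  grid max=6 at (0,0)
Step 5: ant0:(0,0)->E->(0,1) | ant1:(0,1)->W->(0,0) | ant2:(1,3)->N->(0,3)
  grid max=7 at (0,0)

(0,1) (0,0) (0,3)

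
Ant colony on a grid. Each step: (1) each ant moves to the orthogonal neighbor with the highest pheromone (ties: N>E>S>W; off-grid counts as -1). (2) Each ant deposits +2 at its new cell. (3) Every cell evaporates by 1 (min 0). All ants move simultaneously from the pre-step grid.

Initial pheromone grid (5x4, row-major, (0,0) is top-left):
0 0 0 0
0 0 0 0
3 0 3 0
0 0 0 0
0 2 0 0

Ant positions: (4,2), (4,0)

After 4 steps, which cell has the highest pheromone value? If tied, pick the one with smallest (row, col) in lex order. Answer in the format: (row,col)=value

Answer: (4,1)=6

Derivation:
Step 1: ant0:(4,2)->W->(4,1) | ant1:(4,0)->E->(4,1)
  grid max=5 at (4,1)
Step 2: ant0:(4,1)->N->(3,1) | ant1:(4,1)->N->(3,1)
  grid max=4 at (4,1)
Step 3: ant0:(3,1)->S->(4,1) | ant1:(3,1)->S->(4,1)
  grid max=7 at (4,1)
Step 4: ant0:(4,1)->N->(3,1) | ant1:(4,1)->N->(3,1)
  grid max=6 at (4,1)
Final grid:
  0 0 0 0
  0 0 0 0
  0 0 0 0
  0 5 0 0
  0 6 0 0
Max pheromone 6 at (4,1)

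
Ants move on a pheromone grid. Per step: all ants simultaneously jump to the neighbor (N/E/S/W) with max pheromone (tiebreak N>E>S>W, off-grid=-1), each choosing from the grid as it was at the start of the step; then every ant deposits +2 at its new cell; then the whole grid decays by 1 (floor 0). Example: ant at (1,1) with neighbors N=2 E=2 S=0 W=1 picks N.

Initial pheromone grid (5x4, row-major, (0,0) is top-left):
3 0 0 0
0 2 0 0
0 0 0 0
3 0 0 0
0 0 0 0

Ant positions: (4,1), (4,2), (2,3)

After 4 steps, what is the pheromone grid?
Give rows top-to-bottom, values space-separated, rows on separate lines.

After step 1: ants at (3,1),(3,2),(1,3)
  2 0 0 0
  0 1 0 1
  0 0 0 0
  2 1 1 0
  0 0 0 0
After step 2: ants at (3,0),(3,1),(0,3)
  1 0 0 1
  0 0 0 0
  0 0 0 0
  3 2 0 0
  0 0 0 0
After step 3: ants at (3,1),(3,0),(1,3)
  0 0 0 0
  0 0 0 1
  0 0 0 0
  4 3 0 0
  0 0 0 0
After step 4: ants at (3,0),(3,1),(0,3)
  0 0 0 1
  0 0 0 0
  0 0 0 0
  5 4 0 0
  0 0 0 0

0 0 0 1
0 0 0 0
0 0 0 0
5 4 0 0
0 0 0 0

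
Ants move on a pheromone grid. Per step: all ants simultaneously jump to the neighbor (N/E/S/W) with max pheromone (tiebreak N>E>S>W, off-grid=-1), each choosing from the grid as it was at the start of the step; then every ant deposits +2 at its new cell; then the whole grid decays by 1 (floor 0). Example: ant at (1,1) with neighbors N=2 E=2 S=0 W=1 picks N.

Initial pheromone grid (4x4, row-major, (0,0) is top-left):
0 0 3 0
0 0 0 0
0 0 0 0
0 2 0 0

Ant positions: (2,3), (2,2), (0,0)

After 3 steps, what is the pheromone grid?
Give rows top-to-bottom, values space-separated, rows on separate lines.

After step 1: ants at (1,3),(1,2),(0,1)
  0 1 2 0
  0 0 1 1
  0 0 0 0
  0 1 0 0
After step 2: ants at (1,2),(0,2),(0,2)
  0 0 5 0
  0 0 2 0
  0 0 0 0
  0 0 0 0
After step 3: ants at (0,2),(1,2),(1,2)
  0 0 6 0
  0 0 5 0
  0 0 0 0
  0 0 0 0

0 0 6 0
0 0 5 0
0 0 0 0
0 0 0 0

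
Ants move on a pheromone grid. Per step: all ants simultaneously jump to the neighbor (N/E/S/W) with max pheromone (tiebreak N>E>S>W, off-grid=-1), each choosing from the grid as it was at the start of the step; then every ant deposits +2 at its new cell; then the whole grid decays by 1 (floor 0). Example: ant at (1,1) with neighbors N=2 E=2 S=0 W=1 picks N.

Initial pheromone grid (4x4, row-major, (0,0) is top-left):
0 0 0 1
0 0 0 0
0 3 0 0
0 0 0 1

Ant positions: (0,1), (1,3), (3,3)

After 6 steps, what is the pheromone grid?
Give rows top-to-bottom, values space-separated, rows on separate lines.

After step 1: ants at (0,2),(0,3),(2,3)
  0 0 1 2
  0 0 0 0
  0 2 0 1
  0 0 0 0
After step 2: ants at (0,3),(0,2),(1,3)
  0 0 2 3
  0 0 0 1
  0 1 0 0
  0 0 0 0
After step 3: ants at (0,2),(0,3),(0,3)
  0 0 3 6
  0 0 0 0
  0 0 0 0
  0 0 0 0
After step 4: ants at (0,3),(0,2),(0,2)
  0 0 6 7
  0 0 0 0
  0 0 0 0
  0 0 0 0
After step 5: ants at (0,2),(0,3),(0,3)
  0 0 7 10
  0 0 0 0
  0 0 0 0
  0 0 0 0
After step 6: ants at (0,3),(0,2),(0,2)
  0 0 10 11
  0 0 0 0
  0 0 0 0
  0 0 0 0

0 0 10 11
0 0 0 0
0 0 0 0
0 0 0 0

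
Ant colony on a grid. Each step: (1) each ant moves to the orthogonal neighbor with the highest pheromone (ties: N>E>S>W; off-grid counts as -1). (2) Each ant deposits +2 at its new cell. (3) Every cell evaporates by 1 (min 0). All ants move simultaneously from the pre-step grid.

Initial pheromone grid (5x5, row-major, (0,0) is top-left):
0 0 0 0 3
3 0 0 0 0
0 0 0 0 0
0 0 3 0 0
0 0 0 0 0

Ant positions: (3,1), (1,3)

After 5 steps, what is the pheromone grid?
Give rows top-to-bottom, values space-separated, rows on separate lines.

After step 1: ants at (3,2),(0,3)
  0 0 0 1 2
  2 0 0 0 0
  0 0 0 0 0
  0 0 4 0 0
  0 0 0 0 0
After step 2: ants at (2,2),(0,4)
  0 0 0 0 3
  1 0 0 0 0
  0 0 1 0 0
  0 0 3 0 0
  0 0 0 0 0
After step 3: ants at (3,2),(1,4)
  0 0 0 0 2
  0 0 0 0 1
  0 0 0 0 0
  0 0 4 0 0
  0 0 0 0 0
After step 4: ants at (2,2),(0,4)
  0 0 0 0 3
  0 0 0 0 0
  0 0 1 0 0
  0 0 3 0 0
  0 0 0 0 0
After step 5: ants at (3,2),(1,4)
  0 0 0 0 2
  0 0 0 0 1
  0 0 0 0 0
  0 0 4 0 0
  0 0 0 0 0

0 0 0 0 2
0 0 0 0 1
0 0 0 0 0
0 0 4 0 0
0 0 0 0 0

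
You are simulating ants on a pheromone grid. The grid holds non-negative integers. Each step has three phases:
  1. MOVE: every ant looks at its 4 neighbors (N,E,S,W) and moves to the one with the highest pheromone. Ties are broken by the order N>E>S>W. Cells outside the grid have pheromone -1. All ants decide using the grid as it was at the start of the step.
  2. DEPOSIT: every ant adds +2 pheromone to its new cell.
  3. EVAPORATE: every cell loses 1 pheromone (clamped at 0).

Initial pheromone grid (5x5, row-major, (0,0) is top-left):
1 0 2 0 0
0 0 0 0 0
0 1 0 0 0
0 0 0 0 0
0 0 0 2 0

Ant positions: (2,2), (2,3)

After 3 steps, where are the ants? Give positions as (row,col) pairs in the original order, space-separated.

Step 1: ant0:(2,2)->W->(2,1) | ant1:(2,3)->N->(1,3)
  grid max=2 at (2,1)
Step 2: ant0:(2,1)->N->(1,1) | ant1:(1,3)->N->(0,3)
  grid max=1 at (0,3)
Step 3: ant0:(1,1)->S->(2,1) | ant1:(0,3)->E->(0,4)
  grid max=2 at (2,1)

(2,1) (0,4)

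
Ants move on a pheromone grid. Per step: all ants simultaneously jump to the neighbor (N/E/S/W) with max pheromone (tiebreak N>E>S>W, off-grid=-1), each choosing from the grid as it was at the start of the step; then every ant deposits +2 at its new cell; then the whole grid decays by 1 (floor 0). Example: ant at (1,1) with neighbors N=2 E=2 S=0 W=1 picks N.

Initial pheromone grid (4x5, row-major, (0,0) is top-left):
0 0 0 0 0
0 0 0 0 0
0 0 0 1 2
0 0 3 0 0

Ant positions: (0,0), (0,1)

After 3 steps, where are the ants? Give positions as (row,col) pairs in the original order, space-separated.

Step 1: ant0:(0,0)->E->(0,1) | ant1:(0,1)->E->(0,2)
  grid max=2 at (3,2)
Step 2: ant0:(0,1)->E->(0,2) | ant1:(0,2)->W->(0,1)
  grid max=2 at (0,1)
Step 3: ant0:(0,2)->W->(0,1) | ant1:(0,1)->E->(0,2)
  grid max=3 at (0,1)

(0,1) (0,2)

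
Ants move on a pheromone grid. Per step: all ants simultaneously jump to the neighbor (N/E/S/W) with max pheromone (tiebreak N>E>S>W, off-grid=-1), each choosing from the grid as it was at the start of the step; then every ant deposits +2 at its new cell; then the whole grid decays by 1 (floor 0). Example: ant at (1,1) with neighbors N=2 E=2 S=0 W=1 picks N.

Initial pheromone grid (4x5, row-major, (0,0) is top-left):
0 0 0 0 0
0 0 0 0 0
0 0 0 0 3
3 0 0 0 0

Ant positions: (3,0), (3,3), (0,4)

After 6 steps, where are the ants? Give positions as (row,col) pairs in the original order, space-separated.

Step 1: ant0:(3,0)->N->(2,0) | ant1:(3,3)->N->(2,3) | ant2:(0,4)->S->(1,4)
  grid max=2 at (2,4)
Step 2: ant0:(2,0)->S->(3,0) | ant1:(2,3)->E->(2,4) | ant2:(1,4)->S->(2,4)
  grid max=5 at (2,4)
Step 3: ant0:(3,0)->N->(2,0) | ant1:(2,4)->N->(1,4) | ant2:(2,4)->N->(1,4)
  grid max=4 at (2,4)
Step 4: ant0:(2,0)->S->(3,0) | ant1:(1,4)->S->(2,4) | ant2:(1,4)->S->(2,4)
  grid max=7 at (2,4)
Step 5: ant0:(3,0)->N->(2,0) | ant1:(2,4)->N->(1,4) | ant2:(2,4)->N->(1,4)
  grid max=6 at (2,4)
Step 6: ant0:(2,0)->S->(3,0) | ant1:(1,4)->S->(2,4) | ant2:(1,4)->S->(2,4)
  grid max=9 at (2,4)

(3,0) (2,4) (2,4)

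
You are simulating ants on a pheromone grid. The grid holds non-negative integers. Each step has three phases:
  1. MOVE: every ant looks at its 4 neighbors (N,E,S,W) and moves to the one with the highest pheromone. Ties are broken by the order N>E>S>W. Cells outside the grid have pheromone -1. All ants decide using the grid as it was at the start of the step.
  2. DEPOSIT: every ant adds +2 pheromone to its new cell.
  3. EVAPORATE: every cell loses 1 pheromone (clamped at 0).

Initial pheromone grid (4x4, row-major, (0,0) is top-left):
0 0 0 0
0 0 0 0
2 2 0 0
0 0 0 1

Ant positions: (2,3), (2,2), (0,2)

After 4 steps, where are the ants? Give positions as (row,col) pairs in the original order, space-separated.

Step 1: ant0:(2,3)->S->(3,3) | ant1:(2,2)->W->(2,1) | ant2:(0,2)->E->(0,3)
  grid max=3 at (2,1)
Step 2: ant0:(3,3)->N->(2,3) | ant1:(2,1)->W->(2,0) | ant2:(0,3)->S->(1,3)
  grid max=2 at (2,0)
Step 3: ant0:(2,3)->N->(1,3) | ant1:(2,0)->E->(2,1) | ant2:(1,3)->S->(2,3)
  grid max=3 at (2,1)
Step 4: ant0:(1,3)->S->(2,3) | ant1:(2,1)->W->(2,0) | ant2:(2,3)->N->(1,3)
  grid max=3 at (1,3)

(2,3) (2,0) (1,3)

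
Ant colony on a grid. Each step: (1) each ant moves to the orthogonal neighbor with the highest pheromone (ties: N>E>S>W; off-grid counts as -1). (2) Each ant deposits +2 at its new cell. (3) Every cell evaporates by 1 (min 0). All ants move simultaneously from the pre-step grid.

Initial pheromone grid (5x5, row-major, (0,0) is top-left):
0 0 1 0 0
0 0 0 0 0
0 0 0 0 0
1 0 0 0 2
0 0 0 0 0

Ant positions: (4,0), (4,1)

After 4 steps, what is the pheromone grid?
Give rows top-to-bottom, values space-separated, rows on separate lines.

After step 1: ants at (3,0),(3,1)
  0 0 0 0 0
  0 0 0 0 0
  0 0 0 0 0
  2 1 0 0 1
  0 0 0 0 0
After step 2: ants at (3,1),(3,0)
  0 0 0 0 0
  0 0 0 0 0
  0 0 0 0 0
  3 2 0 0 0
  0 0 0 0 0
After step 3: ants at (3,0),(3,1)
  0 0 0 0 0
  0 0 0 0 0
  0 0 0 0 0
  4 3 0 0 0
  0 0 0 0 0
After step 4: ants at (3,1),(3,0)
  0 0 0 0 0
  0 0 0 0 0
  0 0 0 0 0
  5 4 0 0 0
  0 0 0 0 0

0 0 0 0 0
0 0 0 0 0
0 0 0 0 0
5 4 0 0 0
0 0 0 0 0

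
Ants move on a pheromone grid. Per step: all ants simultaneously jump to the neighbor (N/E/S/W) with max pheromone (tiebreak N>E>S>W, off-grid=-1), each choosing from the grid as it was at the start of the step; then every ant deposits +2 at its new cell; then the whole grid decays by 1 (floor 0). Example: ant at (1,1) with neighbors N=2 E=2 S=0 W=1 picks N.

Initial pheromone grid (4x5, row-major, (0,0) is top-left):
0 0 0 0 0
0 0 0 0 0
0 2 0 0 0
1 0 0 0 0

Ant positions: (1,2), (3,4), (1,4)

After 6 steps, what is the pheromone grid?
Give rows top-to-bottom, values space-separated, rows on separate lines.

After step 1: ants at (0,2),(2,4),(0,4)
  0 0 1 0 1
  0 0 0 0 0
  0 1 0 0 1
  0 0 0 0 0
After step 2: ants at (0,3),(1,4),(1,4)
  0 0 0 1 0
  0 0 0 0 3
  0 0 0 0 0
  0 0 0 0 0
After step 3: ants at (0,4),(0,4),(0,4)
  0 0 0 0 5
  0 0 0 0 2
  0 0 0 0 0
  0 0 0 0 0
After step 4: ants at (1,4),(1,4),(1,4)
  0 0 0 0 4
  0 0 0 0 7
  0 0 0 0 0
  0 0 0 0 0
After step 5: ants at (0,4),(0,4),(0,4)
  0 0 0 0 9
  0 0 0 0 6
  0 0 0 0 0
  0 0 0 0 0
After step 6: ants at (1,4),(1,4),(1,4)
  0 0 0 0 8
  0 0 0 0 11
  0 0 0 0 0
  0 0 0 0 0

0 0 0 0 8
0 0 0 0 11
0 0 0 0 0
0 0 0 0 0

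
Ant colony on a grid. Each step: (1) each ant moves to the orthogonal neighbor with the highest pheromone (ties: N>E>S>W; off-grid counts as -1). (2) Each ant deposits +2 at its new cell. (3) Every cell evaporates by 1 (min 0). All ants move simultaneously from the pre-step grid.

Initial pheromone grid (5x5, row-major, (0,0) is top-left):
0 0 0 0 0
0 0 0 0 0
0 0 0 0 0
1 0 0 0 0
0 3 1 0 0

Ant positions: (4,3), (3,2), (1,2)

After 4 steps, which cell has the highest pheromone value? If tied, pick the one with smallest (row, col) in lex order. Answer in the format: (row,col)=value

Answer: (4,1)=7

Derivation:
Step 1: ant0:(4,3)->W->(4,2) | ant1:(3,2)->S->(4,2) | ant2:(1,2)->N->(0,2)
  grid max=4 at (4,2)
Step 2: ant0:(4,2)->W->(4,1) | ant1:(4,2)->W->(4,1) | ant2:(0,2)->E->(0,3)
  grid max=5 at (4,1)
Step 3: ant0:(4,1)->E->(4,2) | ant1:(4,1)->E->(4,2) | ant2:(0,3)->E->(0,4)
  grid max=6 at (4,2)
Step 4: ant0:(4,2)->W->(4,1) | ant1:(4,2)->W->(4,1) | ant2:(0,4)->S->(1,4)
  grid max=7 at (4,1)
Final grid:
  0 0 0 0 0
  0 0 0 0 1
  0 0 0 0 0
  0 0 0 0 0
  0 7 5 0 0
Max pheromone 7 at (4,1)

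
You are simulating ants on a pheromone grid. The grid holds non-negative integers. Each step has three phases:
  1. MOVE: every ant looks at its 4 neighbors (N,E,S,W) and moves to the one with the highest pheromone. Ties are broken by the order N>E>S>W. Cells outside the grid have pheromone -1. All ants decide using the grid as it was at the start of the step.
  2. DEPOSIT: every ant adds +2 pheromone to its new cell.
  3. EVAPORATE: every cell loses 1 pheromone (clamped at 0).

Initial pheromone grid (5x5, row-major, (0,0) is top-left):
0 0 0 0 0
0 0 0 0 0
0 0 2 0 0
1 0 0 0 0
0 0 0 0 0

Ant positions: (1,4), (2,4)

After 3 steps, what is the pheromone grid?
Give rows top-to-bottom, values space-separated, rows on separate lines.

After step 1: ants at (0,4),(1,4)
  0 0 0 0 1
  0 0 0 0 1
  0 0 1 0 0
  0 0 0 0 0
  0 0 0 0 0
After step 2: ants at (1,4),(0,4)
  0 0 0 0 2
  0 0 0 0 2
  0 0 0 0 0
  0 0 0 0 0
  0 0 0 0 0
After step 3: ants at (0,4),(1,4)
  0 0 0 0 3
  0 0 0 0 3
  0 0 0 0 0
  0 0 0 0 0
  0 0 0 0 0

0 0 0 0 3
0 0 0 0 3
0 0 0 0 0
0 0 0 0 0
0 0 0 0 0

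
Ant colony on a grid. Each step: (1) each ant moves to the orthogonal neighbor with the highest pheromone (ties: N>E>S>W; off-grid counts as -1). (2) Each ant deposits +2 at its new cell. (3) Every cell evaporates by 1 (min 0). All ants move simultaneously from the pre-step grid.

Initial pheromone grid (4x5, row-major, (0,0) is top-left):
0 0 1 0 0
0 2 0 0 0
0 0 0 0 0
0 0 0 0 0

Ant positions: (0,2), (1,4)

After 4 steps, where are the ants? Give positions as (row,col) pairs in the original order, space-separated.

Step 1: ant0:(0,2)->E->(0,3) | ant1:(1,4)->N->(0,4)
  grid max=1 at (0,3)
Step 2: ant0:(0,3)->E->(0,4) | ant1:(0,4)->W->(0,3)
  grid max=2 at (0,3)
Step 3: ant0:(0,4)->W->(0,3) | ant1:(0,3)->E->(0,4)
  grid max=3 at (0,3)
Step 4: ant0:(0,3)->E->(0,4) | ant1:(0,4)->W->(0,3)
  grid max=4 at (0,3)

(0,4) (0,3)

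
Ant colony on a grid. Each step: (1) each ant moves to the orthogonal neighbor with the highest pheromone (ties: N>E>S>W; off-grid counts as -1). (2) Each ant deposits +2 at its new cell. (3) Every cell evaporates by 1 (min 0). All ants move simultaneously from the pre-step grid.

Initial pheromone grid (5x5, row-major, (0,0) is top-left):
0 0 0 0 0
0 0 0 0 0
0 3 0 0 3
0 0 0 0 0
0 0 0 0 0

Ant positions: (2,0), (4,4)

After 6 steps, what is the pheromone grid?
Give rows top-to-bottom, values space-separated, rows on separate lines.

After step 1: ants at (2,1),(3,4)
  0 0 0 0 0
  0 0 0 0 0
  0 4 0 0 2
  0 0 0 0 1
  0 0 0 0 0
After step 2: ants at (1,1),(2,4)
  0 0 0 0 0
  0 1 0 0 0
  0 3 0 0 3
  0 0 0 0 0
  0 0 0 0 0
After step 3: ants at (2,1),(1,4)
  0 0 0 0 0
  0 0 0 0 1
  0 4 0 0 2
  0 0 0 0 0
  0 0 0 0 0
After step 4: ants at (1,1),(2,4)
  0 0 0 0 0
  0 1 0 0 0
  0 3 0 0 3
  0 0 0 0 0
  0 0 0 0 0
After step 5: ants at (2,1),(1,4)
  0 0 0 0 0
  0 0 0 0 1
  0 4 0 0 2
  0 0 0 0 0
  0 0 0 0 0
After step 6: ants at (1,1),(2,4)
  0 0 0 0 0
  0 1 0 0 0
  0 3 0 0 3
  0 0 0 0 0
  0 0 0 0 0

0 0 0 0 0
0 1 0 0 0
0 3 0 0 3
0 0 0 0 0
0 0 0 0 0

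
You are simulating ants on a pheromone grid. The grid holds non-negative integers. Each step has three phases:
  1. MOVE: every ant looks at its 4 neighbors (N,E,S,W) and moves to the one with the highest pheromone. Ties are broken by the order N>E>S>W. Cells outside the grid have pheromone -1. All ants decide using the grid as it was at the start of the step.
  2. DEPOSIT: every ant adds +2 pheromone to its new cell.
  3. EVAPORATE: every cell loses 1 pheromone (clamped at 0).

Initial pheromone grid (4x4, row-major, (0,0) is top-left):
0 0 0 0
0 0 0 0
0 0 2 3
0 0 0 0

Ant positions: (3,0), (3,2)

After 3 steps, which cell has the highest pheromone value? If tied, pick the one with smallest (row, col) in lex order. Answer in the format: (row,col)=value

Answer: (2,2)=3

Derivation:
Step 1: ant0:(3,0)->N->(2,0) | ant1:(3,2)->N->(2,2)
  grid max=3 at (2,2)
Step 2: ant0:(2,0)->N->(1,0) | ant1:(2,2)->E->(2,3)
  grid max=3 at (2,3)
Step 3: ant0:(1,0)->N->(0,0) | ant1:(2,3)->W->(2,2)
  grid max=3 at (2,2)
Final grid:
  1 0 0 0
  0 0 0 0
  0 0 3 2
  0 0 0 0
Max pheromone 3 at (2,2)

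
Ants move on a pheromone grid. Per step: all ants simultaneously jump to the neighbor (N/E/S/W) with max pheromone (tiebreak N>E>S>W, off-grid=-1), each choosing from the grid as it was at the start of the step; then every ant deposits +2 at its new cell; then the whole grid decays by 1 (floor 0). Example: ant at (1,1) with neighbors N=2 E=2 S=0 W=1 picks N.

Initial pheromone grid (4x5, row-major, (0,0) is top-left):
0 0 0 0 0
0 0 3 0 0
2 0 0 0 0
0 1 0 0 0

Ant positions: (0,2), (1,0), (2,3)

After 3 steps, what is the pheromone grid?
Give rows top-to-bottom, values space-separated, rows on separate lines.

After step 1: ants at (1,2),(2,0),(1,3)
  0 0 0 0 0
  0 0 4 1 0
  3 0 0 0 0
  0 0 0 0 0
After step 2: ants at (1,3),(1,0),(1,2)
  0 0 0 0 0
  1 0 5 2 0
  2 0 0 0 0
  0 0 0 0 0
After step 3: ants at (1,2),(2,0),(1,3)
  0 0 0 0 0
  0 0 6 3 0
  3 0 0 0 0
  0 0 0 0 0

0 0 0 0 0
0 0 6 3 0
3 0 0 0 0
0 0 0 0 0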